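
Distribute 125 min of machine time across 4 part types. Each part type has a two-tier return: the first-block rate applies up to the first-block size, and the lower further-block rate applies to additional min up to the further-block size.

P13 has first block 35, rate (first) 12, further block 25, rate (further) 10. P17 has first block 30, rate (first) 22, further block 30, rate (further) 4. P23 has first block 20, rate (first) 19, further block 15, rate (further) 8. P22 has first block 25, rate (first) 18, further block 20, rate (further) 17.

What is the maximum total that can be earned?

2190

Rank every tier by rate: P17/T1 22 > P23/T1 19 > P22/T1 18 > P22/T2 17 > P13/T1 12 > P13/T2 10 > P23/T2 8 > P17/T2 4.
P17 T1 at 22: fill all 30 ; 95 left.
P23 T1 at 19: fill all 20 ; 75 left.
P22/T1 (18): +25 ; 50 left.
P22/T2 (17): +20 ; 30 left.
P13/T1: +30 of 35 at 12; pool empty.
Total = 22×30 + 19×20 + 18×25 + 17×20 + 12×30 = 2190.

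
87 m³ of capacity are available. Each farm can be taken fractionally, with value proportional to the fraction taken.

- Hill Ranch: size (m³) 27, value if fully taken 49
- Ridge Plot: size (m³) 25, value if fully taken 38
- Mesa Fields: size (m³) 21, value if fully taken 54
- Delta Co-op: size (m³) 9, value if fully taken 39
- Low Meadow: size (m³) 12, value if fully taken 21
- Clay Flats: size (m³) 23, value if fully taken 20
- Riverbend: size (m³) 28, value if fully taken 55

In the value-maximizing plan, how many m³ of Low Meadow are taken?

2

Best value per unit of size first: Delta Co-op 39/9≈4.33, Mesa Fields 54/21≈2.57, Riverbend 55/28≈1.96, Hill Ranch 49/27≈1.81, Low Meadow 21/12≈1.75, Ridge Plot 38/25≈1.52, Clay Flats 20/23≈0.87.
All 9 m³ of Delta Co-op fit (value 39) → 78 remain.
All 21 m³ of Mesa Fields fit (value 54) → 57 remain.
Riverbend: take in full, 28 m³ for value 55 → 29 left.
All 27 m³ of Hill Ranch fit (value 49) → 2 remain.
Only 2 m³ remain; take 2/12 of Low Meadow for value 21×2/12 = 3.5.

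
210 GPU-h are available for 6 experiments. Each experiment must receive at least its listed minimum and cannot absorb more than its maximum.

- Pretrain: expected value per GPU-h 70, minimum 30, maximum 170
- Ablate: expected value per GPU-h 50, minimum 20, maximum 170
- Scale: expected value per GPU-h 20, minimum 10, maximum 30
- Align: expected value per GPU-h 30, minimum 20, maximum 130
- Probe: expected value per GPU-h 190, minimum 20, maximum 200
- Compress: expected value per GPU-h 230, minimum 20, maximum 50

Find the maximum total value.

Meeting every minimum uses 30+20+10+20+20+20 = 120 GPU-h, leaving 90.
Highest expected value per GPU-h first: Compress 230 > Probe 190 > Pretrain 70 > Ablate 50 > Align 30 > Scale 20.
Compress takes 30 more to reach its cap of 50 ; 60 left.
Only 60 left; Probe takes them to reach 80.
Total = 70×30 + 50×20 + 20×10 + 30×20 + 190×80 + 230×50 = 30600.

30600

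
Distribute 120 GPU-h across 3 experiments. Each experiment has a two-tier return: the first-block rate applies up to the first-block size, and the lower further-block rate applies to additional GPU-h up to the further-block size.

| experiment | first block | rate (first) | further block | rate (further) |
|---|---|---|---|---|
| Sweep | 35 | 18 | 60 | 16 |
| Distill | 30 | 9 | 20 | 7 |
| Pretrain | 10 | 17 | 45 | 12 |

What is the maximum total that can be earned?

Rank every tier by rate: Sweep/T1 18 > Pretrain/T1 17 > Sweep/T2 16 > Pretrain/T2 12 > Distill/T1 9 > Distill/T2 7.
Sweep T1 at 18: fill all 35 — 85 left.
Fill Pretrain T1 block (10 at 17) — 75 left.
Sweep/T2 (16): +60 — 15 left.
15 remain; put them into Pretrain T2 at 12.
Total = 18×35 + 17×10 + 16×60 + 12×15 = 1940.

1940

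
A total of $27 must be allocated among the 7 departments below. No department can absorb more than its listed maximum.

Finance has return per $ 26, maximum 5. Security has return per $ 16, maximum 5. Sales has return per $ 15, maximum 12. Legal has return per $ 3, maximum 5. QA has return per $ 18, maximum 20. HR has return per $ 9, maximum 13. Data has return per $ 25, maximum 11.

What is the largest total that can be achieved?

603

Rank by return per $: Finance 26 > Data 25 > QA 18 > Security 16 > Sales 15 > HR 9 > Legal 3.
Finance: +5 to 5 (cap) → 22 left.
Data takes 11 to reach its cap of 11 → 11 left.
QA has room for 20 but only 11 remain, so it gets 11.
Total = 26×5 + 18×11 + 25×11 = 603.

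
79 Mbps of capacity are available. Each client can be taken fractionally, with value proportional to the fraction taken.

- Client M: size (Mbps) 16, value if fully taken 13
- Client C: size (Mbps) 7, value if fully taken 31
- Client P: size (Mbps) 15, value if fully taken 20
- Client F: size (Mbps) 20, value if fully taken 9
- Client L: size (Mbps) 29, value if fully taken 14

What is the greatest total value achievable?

83.4

Rank by value-to-size ratio: Client C 31/7≈4.43, Client P 20/15≈1.33, Client M 13/16≈0.812, Client L 14/29≈0.483, Client F 9/20≈0.45.
Client C: take in full, 7 Mbps for value 31 → 72 left.
All 15 Mbps of Client P fit (value 20) → 57 remain.
Take all of Client M (16 Mbps, value 13) → 41 Mbps left.
Take all of Client L (29 Mbps, value 14) → 12 Mbps left.
Fill the last 12 Mbps with part of Client F: 12/20 of it earns 5.4.
Total value = 83.4.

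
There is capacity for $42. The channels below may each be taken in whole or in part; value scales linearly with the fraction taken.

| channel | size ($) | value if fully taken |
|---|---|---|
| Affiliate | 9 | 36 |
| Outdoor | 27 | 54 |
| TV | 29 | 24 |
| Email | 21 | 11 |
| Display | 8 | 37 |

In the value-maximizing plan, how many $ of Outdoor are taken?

25

Sort by value density: Display 37/8≈4.62, Affiliate 36/9≈4, Outdoor 54/27≈2, TV 24/29≈0.828, Email 11/21≈0.524.
Display: take in full, 8 $ for value 37 — 34 left.
Take all of Affiliate (9 $, value 36) — 25 $ left.
Fill the last 25 $ with part of Outdoor: 25/27 of it earns 50.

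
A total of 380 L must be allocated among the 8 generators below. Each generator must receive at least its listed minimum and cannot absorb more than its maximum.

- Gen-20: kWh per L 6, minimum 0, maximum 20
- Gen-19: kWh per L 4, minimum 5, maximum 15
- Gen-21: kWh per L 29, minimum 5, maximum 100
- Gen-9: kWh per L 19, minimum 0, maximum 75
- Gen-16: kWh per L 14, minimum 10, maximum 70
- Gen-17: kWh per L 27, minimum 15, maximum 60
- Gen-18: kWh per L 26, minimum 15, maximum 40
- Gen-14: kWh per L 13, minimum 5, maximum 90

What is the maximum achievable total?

8375

Meeting every minimum uses 0+5+5+0+10+15+15+5 = 55 L, leaving 325.
Highest kWh per L first: Gen-21 29 > Gen-17 27 > Gen-18 26 > Gen-9 19 > Gen-16 14 > Gen-14 13 > Gen-20 6 > Gen-19 4.
Gen-21: +95 to 100 (cap) — 230 left.
Gen-17 takes 45 more to reach its cap of 60 — 185 left.
Gen-18: +25 to 40 (cap) — 160 left.
Give Gen-9 75 more to hit its cap of 75 — 85 left.
Give Gen-16 60 more to hit its cap of 70 — 25 left.
Gen-14 has room for 85 more but only 25 remain, so it gets 30.
Total = 4×5 + 29×100 + 19×75 + 14×70 + 27×60 + 26×40 + 13×30 = 8375.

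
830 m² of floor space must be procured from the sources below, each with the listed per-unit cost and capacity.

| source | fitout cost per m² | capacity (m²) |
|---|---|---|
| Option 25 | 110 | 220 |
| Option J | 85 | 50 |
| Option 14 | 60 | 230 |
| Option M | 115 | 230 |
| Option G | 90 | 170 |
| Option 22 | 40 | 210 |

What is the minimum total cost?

60450

Fill from the cheapest source first.
Option 22 (40): use full 210 ; 620 m² to go.
Take 230 from Option 14 at 60 ; need 390 more.
Take 50 from Option J at 85 ; need 340 more.
Option G (90): use full 170 ; 170 m² to go.
Option 25 at 110: take 170 of its 220 ; requirement met.
Option M: unused.
Cost = 210×40 + 230×60 + 50×85 + 170×90 + 170×110 = 60450.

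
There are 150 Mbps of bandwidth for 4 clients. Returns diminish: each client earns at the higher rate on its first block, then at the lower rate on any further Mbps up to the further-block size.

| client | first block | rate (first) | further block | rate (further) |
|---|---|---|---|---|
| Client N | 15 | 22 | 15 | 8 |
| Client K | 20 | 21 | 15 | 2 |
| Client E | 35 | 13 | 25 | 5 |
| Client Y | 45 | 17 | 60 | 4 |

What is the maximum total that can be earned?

Order all 8 blocks by rate: Client N/first 22 > Client K/first 21 > Client Y/first 17 > Client E/first 13 > Client N/second 8 > Client E/second 5 > Client Y/second 4 > Client K/second 2.
Fill Client N first block (15 at 22) — 135 left.
Fill Client K first block (20 at 21) — 115 left.
Client Y/first (17): +45 — 70 left.
Client E first at 13: fill all 35 — 35 left.
Client N second at 8: fill all 15 — 20 left.
Client E second at 5: only 20 left, fill 20.
Total = 22×15 + 21×20 + 17×45 + 13×35 + 8×15 + 5×20 = 2190.

2190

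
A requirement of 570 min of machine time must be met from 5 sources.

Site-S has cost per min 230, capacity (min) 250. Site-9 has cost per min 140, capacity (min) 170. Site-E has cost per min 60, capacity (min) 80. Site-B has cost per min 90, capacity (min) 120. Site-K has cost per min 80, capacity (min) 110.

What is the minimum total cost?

68900

Cheapest first:
Site-E (60): use full 80 ; 490 min to go.
Site-K at 80: take all 110 min ; 380 still needed.
Take 120 from Site-B at 90 ; need 260 more.
Site-9 at 140: take all 170 min ; 90 still needed.
Site-S (230): take the remaining 90 ; done.
Cost = 80×60 + 110×80 + 120×90 + 170×140 + 90×230 = 68900.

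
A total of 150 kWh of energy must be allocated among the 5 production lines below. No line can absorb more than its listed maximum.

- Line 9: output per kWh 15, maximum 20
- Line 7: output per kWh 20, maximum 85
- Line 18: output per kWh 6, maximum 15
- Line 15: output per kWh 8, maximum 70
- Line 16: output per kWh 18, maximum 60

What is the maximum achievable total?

Highest output per kWh first: Line 7 20 > Line 16 18 > Line 9 15 > Line 15 8 > Line 18 6.
Give Line 7 85 to hit its cap of 85 — 65 left.
Line 16 takes 60 to reach its cap of 60 — 5 left.
Only 5 left; Line 9 takes them to reach 5.
Total = 15×5 + 20×85 + 18×60 = 2855.

2855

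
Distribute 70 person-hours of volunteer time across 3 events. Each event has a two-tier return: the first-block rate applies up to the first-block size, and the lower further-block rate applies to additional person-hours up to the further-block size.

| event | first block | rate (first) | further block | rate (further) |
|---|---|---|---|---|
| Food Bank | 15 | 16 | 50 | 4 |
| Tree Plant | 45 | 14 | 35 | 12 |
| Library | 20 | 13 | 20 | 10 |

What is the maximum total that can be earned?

1000

Order all 6 blocks by rate: Food Bank/first 16 > Tree Plant/first 14 > Library/first 13 > Tree Plant/second 12 > Library/second 10 > Food Bank/second 4.
Food Bank first at 16: fill all 15 ; 55 left.
Tree Plant/first (14): +45 ; 10 left.
10 remain; put them into Library first at 13.
Total = 16×15 + 14×45 + 13×10 = 1000.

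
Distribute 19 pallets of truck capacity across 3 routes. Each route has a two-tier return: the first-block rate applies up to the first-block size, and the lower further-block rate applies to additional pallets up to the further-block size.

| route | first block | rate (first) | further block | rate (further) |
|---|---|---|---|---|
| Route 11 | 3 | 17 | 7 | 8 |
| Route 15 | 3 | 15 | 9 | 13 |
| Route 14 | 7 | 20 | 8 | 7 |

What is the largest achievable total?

Order all 6 blocks by rate: Route 14/T1 20 > Route 11/T1 17 > Route 15/T1 15 > Route 15/T2 13 > Route 11/T2 8 > Route 14/T2 7.
Route 14/T1 (20): +7 ; 12 left.
Fill Route 11 T1 block (3 at 17) ; 9 left.
Route 15/T1 (15): +3 ; 6 left.
Route 15 T2 at 13: only 6 left, fill 6.
Total = 20×7 + 17×3 + 15×3 + 13×6 = 314.

314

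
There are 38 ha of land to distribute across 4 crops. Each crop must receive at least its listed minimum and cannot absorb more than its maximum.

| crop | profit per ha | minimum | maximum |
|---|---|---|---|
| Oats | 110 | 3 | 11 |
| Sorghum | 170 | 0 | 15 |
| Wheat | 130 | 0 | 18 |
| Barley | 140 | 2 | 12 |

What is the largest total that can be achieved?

5600

Meeting every minimum uses 3+0+0+2 = 5 ha, leaving 33.
Rank by profit per ha: Sorghum 170 > Barley 140 > Wheat 130 > Oats 110.
Sorghum: +15 to 15 (cap) → 18 left.
Barley takes 10 more to reach its cap of 12 → 8 left.
Wheat has room for 18 more but only 8 remain, so it gets 8.
Total = 110×3 + 170×15 + 130×8 + 140×12 = 5600.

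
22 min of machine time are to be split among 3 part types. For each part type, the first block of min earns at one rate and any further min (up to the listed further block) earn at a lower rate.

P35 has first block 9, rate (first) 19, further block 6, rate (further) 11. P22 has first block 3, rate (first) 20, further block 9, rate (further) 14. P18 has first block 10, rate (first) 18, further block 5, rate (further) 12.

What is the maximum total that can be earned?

Rank every tier by rate: P22/first 20 > P35/first 19 > P18/first 18 > P22/second 14 > P18/second 12 > P35/second 11.
P22 first at 20: fill all 3 ; 19 left.
P35/first (19): +9 ; 10 left.
P18/first (18): +10 ; 0 left.
Total = 20×3 + 19×9 + 18×10 = 411.

411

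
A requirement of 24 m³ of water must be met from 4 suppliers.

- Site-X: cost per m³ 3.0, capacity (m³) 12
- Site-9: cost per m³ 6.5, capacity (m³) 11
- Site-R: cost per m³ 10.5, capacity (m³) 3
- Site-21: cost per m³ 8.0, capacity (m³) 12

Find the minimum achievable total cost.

Use suppliers in increasing cost order.
Site-X (3.0): use full 12 ; 12 m³ to go.
Site-9 (6.5): use full 11 ; 1 m³ to go.
Take 1 from Site-21 at 8.0 to finish.
Site-R: unused.
Cost = 12×3.0 + 11×6.5 + 1×8.0 = 115.5.

115.5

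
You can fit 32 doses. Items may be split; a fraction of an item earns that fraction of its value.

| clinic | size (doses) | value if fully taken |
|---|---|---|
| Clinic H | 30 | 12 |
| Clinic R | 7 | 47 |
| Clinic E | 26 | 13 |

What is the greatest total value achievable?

Sort by value density: Clinic R 47/7≈6.71, Clinic E 13/26≈0.5, Clinic H 12/30≈0.4.
Take all of Clinic R (7 doses, value 47) — 25 doses left.
Only 25 doses remain; take 25/26 of Clinic E for value 13×25/26 = 12.5.
Total value = 59.5.

59.5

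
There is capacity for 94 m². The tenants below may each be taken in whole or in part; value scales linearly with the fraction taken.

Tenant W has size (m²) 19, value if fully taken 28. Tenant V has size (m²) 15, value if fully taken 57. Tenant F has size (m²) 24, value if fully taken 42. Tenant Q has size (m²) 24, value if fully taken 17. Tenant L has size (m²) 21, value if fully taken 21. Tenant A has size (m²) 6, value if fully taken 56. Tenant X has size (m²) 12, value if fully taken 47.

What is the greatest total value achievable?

Rank by value-to-size ratio: Tenant A 56/6≈9.33, Tenant X 47/12≈3.92, Tenant V 57/15≈3.8, Tenant F 42/24≈1.75, Tenant W 28/19≈1.47, Tenant L 21/21≈1, Tenant Q 17/24≈0.708.
Take all of Tenant A (6 m², value 56) — 88 m² left.
All 12 m² of Tenant X fit (value 47) — 76 remain.
All 15 m² of Tenant V fit (value 57) — 61 remain.
Take all of Tenant F (24 m², value 42) — 37 m² left.
All 19 m² of Tenant W fit (value 28) — 18 remain.
Fill the last 18 m² with part of Tenant L: 18/21 of it earns 18.
Total value = 248.

248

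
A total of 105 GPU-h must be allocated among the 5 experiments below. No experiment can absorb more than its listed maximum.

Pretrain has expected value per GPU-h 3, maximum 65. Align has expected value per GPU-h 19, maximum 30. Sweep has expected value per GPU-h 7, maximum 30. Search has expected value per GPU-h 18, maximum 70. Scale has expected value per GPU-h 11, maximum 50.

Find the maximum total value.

1885

Order the experiments by expected value per GPU-h: Align 19 > Search 18 > Scale 11 > Sweep 7 > Pretrain 3.
Give Align 30 to hit its cap of 30 → 75 left.
Search: +70 to 70 (cap) → 5 left.
Only 5 left; Scale takes them to reach 5.
Total = 19×30 + 18×70 + 11×5 = 1885.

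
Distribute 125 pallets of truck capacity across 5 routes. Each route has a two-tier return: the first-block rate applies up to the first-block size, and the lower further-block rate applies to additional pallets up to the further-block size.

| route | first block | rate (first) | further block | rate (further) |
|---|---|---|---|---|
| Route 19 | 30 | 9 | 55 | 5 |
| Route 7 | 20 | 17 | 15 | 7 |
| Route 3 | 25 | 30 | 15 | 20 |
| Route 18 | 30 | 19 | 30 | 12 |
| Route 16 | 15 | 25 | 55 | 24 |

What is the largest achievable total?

3030

Order all 10 blocks by rate: Route 3/tier1 30 > Route 16/tier1 25 > Route 16/tier2 24 > Route 3/tier2 20 > Route 18/tier1 19 > Route 7/tier1 17 > Route 18/tier2 12 > Route 19/tier1 9 > Route 7/tier2 7 > Route 19/tier2 5.
Fill Route 3 tier1 block (25 at 30) ; 100 left.
Route 16/tier1 (25): +15 ; 85 left.
Fill Route 16 tier2 block (55 at 24) ; 30 left.
Fill Route 3 tier2 block (15 at 20) ; 15 left.
Route 18 tier1 at 19: only 15 left, fill 15.
Total = 30×25 + 25×15 + 24×55 + 20×15 + 19×15 = 3030.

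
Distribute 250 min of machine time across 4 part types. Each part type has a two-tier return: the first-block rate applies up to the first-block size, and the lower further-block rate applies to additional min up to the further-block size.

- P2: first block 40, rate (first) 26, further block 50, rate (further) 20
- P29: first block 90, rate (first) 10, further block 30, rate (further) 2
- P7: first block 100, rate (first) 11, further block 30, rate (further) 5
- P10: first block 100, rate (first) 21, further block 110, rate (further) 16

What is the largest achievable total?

Order all 8 blocks by rate: P2/tier1 26 > P10/tier1 21 > P2/tier2 20 > P10/tier2 16 > P7/tier1 11 > P29/tier1 10 > P7/tier2 5 > P29/tier2 2.
Fill P2 tier1 block (40 at 26) — 210 left.
P10 tier1 at 21: fill all 100 — 110 left.
P2 tier2 at 20: fill all 50 — 60 left.
P10 tier2 at 16: only 60 left, fill 60.
Total = 26×40 + 21×100 + 20×50 + 16×60 = 5100.

5100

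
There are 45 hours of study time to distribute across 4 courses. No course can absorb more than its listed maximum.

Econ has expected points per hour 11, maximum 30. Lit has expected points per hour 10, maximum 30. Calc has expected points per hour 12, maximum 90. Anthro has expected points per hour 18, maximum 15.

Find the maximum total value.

630

Rank by expected points per hour: Anthro 18 > Calc 12 > Econ 11 > Lit 10.
Give Anthro 15 to hit its cap of 15 — 30 left.
Calc has room for 90 but only 30 remain, so it gets 30.
Total = 12×30 + 18×15 = 630.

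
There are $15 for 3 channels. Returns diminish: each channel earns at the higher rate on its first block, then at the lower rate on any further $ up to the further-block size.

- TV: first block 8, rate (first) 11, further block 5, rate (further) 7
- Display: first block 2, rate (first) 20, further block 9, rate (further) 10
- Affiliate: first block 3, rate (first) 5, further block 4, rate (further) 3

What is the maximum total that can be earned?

Order all 6 blocks by rate: Display/tier1 20 > TV/tier1 11 > Display/tier2 10 > TV/tier2 7 > Affiliate/tier1 5 > Affiliate/tier2 3.
Fill Display tier1 block (2 at 20) ; 13 left.
TV/tier1 (11): +8 ; 5 left.
Display tier2 at 10: only 5 left, fill 5.
Total = 20×2 + 11×8 + 10×5 = 178.

178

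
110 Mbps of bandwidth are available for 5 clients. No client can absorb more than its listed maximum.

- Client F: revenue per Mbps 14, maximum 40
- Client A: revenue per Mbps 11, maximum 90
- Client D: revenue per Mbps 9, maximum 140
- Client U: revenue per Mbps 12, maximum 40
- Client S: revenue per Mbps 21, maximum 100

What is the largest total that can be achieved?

2240

Order the clients by revenue per Mbps: Client S 21 > Client F 14 > Client U 12 > Client A 11 > Client D 9.
Client S: +100 to 100 (cap) ; 10 left.
Only 10 left; Client F takes them to reach 10.
Total = 14×10 + 21×100 = 2240.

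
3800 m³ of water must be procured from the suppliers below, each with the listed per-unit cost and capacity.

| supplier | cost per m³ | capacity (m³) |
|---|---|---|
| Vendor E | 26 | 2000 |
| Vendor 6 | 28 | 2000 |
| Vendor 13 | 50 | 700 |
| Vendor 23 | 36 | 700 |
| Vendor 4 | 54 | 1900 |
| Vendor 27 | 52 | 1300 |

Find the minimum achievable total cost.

Fill from the cheapest supplier first.
Vendor E at 26: take all 2000 m³ → 1800 still needed.
Take 1800 from Vendor 6 at 28 to finish.
Vendor 23, Vendor 13, Vendor 27, Vendor 4: unused.
Cost = 2000×26 + 1800×28 = 102400.

102400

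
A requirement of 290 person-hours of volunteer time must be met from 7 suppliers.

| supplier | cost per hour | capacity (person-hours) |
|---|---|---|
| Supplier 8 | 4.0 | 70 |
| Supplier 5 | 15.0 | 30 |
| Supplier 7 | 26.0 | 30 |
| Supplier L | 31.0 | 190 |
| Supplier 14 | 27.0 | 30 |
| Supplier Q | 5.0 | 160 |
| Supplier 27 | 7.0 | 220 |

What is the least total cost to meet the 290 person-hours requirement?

1500

Fill from the cheapest supplier first.
Supplier 8 at 4.0: take all 70 person-hours → 220 still needed.
Supplier Q (5.0): use full 160 → 60 person-hours to go.
Supplier 27 (7.0): take the remaining 60 → done.
Supplier 5, Supplier 7, Supplier 14, Supplier L: unused.
Cost = 70×4.0 + 160×5.0 + 60×7.0 = 1500.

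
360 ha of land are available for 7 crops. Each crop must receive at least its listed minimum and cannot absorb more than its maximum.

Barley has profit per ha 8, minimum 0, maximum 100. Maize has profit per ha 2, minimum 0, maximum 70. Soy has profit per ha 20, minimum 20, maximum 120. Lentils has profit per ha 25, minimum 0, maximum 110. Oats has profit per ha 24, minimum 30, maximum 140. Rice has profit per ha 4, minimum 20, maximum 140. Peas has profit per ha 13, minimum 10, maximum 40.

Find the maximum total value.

7920

Meeting every minimum uses 0+0+20+0+30+20+10 = 80 ha, leaving 280.
Rank by profit per ha: Lentils 25 > Oats 24 > Soy 20 > Peas 13 > Barley 8 > Rice 4 > Maize 2.
Lentils takes 110 more to reach its cap of 110 — 170 left.
Oats: +110 to 140 (cap) — 60 left.
Only 60 left; Soy takes them to reach 80.
Total = 20×80 + 25×110 + 24×140 + 4×20 + 13×10 = 7920.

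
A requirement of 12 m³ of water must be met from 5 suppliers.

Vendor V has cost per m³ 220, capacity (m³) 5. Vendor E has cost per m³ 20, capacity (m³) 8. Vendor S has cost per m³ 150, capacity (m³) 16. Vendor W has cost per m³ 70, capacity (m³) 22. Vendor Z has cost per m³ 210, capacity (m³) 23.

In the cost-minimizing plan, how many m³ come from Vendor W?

4

Fill from the cheapest supplier first.
Vendor E (20): use full 8 → 4 m³ to go.
Vendor W at 70: take 4 of its 22 → requirement met.
Vendor S, Vendor Z, Vendor V: unused.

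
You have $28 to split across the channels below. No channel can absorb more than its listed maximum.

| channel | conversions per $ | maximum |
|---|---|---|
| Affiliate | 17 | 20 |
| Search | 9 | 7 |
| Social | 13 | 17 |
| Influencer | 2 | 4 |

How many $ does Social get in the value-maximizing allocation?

8

Rank by conversions per $: Affiliate 17 > Social 13 > Search 9 > Influencer 2.
Affiliate: +20 to 20 (cap) — 8 left.
Social has room for 17 but only 8 remain, so it gets 8.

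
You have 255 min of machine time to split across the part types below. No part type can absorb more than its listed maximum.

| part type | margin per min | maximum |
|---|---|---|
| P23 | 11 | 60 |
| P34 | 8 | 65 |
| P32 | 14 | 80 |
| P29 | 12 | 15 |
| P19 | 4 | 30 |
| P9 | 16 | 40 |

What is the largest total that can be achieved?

Highest margin per min first: P9 16 > P32 14 > P29 12 > P23 11 > P34 8 > P19 4.
P9 takes 40 to reach its cap of 40 — 215 left.
Give P32 80 to hit its cap of 80 — 135 left.
Give P29 15 to hit its cap of 15 — 120 left.
Give P23 60 to hit its cap of 60 — 60 left.
P34 has room for 65 but only 60 remain, so it gets 60.
Total = 11×60 + 8×60 + 14×80 + 12×15 + 16×40 = 3080.

3080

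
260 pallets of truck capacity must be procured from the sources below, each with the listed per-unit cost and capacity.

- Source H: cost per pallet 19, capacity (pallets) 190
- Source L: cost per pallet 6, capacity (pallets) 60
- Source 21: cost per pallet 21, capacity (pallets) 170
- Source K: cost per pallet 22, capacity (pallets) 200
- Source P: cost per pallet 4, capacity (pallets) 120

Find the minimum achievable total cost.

2360

Use sources in increasing cost order.
Take 120 from Source P at 4 → need 140 more.
Source L at 6: take all 60 pallets → 80 still needed.
Take 80 from Source H at 19 to finish.
Source 21, Source K: unused.
Cost = 120×4 + 60×6 + 80×19 = 2360.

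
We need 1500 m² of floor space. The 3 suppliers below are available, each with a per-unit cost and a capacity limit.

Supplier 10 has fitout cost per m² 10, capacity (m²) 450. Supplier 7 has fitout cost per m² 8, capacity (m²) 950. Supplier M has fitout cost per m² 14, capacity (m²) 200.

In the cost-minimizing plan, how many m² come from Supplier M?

Use suppliers in increasing cost order.
Supplier 7 (8): use full 950 — 550 m² to go.
Supplier 10 (10): use full 450 — 100 m² to go.
Supplier M at 14: take 100 of its 200 — requirement met.

100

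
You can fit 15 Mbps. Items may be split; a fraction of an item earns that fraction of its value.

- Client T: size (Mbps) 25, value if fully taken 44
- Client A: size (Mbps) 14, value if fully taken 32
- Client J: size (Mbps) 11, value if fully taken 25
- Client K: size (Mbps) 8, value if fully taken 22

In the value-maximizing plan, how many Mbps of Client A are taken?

Best value per unit of size first: Client K 22/8≈2.75, Client A 32/14≈2.29, Client J 25/11≈2.27, Client T 44/25≈1.76.
Take all of Client K (8 Mbps, value 22) — 7 Mbps left.
Only 7 Mbps remain; take 7/14 of Client A for value 32×7/14 = 16.

7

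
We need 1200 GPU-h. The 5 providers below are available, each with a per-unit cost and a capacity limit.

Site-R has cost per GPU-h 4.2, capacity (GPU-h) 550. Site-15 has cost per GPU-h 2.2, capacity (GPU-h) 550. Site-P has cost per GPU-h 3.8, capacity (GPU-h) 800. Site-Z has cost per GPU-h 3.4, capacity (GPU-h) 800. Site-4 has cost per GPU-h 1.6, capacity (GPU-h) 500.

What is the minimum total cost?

Cheapest first:
Site-4 at 1.6: take all 500 GPU-h — 700 still needed.
Site-15 at 2.2: take all 550 GPU-h — 150 still needed.
Site-Z at 3.4: take 150 of its 800 — requirement met.
Site-P, Site-R: unused.
Cost = 500×1.6 + 550×2.2 + 150×3.4 = 2520.

2520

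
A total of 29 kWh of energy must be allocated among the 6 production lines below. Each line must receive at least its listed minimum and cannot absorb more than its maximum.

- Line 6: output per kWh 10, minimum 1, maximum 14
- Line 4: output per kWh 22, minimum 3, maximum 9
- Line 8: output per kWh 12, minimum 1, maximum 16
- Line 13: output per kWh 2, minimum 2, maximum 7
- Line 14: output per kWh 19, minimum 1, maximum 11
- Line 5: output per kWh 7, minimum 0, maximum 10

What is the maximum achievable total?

Meeting every minimum uses 1+3+1+2+1+0 = 8 kWh, leaving 21.
Rank by output per kWh: Line 4 22 > Line 14 19 > Line 8 12 > Line 6 10 > Line 5 7 > Line 13 2.
Line 4 takes 6 more to reach its cap of 9 → 15 left.
Give Line 14 10 more to hit its cap of 11 → 5 left.
Line 8: +5 (room for 15) → 6. Pool exhausted.
Total = 10×1 + 22×9 + 12×6 + 2×2 + 19×11 = 493.

493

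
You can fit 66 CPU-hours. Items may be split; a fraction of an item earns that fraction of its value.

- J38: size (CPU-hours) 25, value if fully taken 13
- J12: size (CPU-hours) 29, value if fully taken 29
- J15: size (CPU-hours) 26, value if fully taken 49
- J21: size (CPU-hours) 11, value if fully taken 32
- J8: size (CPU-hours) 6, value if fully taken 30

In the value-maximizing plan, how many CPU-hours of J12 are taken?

Best value per unit of size first: J8 30/6≈5, J21 32/11≈2.91, J15 49/26≈1.88, J12 29/29≈1, J38 13/25≈0.52.
Take all of J8 (6 CPU-hours, value 30) — 60 CPU-hours left.
All 11 CPU-hours of J21 fit (value 32) — 49 remain.
J15: take in full, 26 CPU-hours for value 49 — 23 left.
23 CPU-hours left: a 23/29 share of J12 gives 29×23/29 = 23.

23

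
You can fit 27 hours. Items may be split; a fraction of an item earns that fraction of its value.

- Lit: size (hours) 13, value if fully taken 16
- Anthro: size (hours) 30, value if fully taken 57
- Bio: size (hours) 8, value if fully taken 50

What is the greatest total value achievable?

Rank by value-to-size ratio: Bio 50/8≈6.25, Anthro 57/30≈1.9, Lit 16/13≈1.23.
All 8 hours of Bio fit (value 50) — 19 remain.
19 hours left: a 19/30 share of Anthro gives 57×19/30 = 36.1.
Total value = 86.1.

86.1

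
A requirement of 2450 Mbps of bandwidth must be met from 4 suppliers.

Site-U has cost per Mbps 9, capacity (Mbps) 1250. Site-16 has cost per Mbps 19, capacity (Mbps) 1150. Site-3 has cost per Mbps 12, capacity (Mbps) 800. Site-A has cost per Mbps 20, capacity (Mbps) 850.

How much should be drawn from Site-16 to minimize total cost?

Use suppliers in increasing cost order.
Take 1250 from Site-U at 9 → need 1200 more.
Site-3 (12): use full 800 → 400 Mbps to go.
Take 400 from Site-16 at 19 to finish.
Site-A: unused.

400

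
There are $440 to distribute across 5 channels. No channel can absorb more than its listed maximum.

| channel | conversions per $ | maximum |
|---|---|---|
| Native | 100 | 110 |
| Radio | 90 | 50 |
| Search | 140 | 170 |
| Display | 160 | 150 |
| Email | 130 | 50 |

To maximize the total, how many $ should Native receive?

Order the channels by conversions per $: Display 160 > Search 140 > Email 130 > Native 100 > Radio 90.
Display takes 150 to reach its cap of 150 — 290 left.
Search takes 170 to reach its cap of 170 — 120 left.
Email: +50 to 50 (cap) — 70 left.
Native has room for 110 but only 70 remain, so it gets 70.

70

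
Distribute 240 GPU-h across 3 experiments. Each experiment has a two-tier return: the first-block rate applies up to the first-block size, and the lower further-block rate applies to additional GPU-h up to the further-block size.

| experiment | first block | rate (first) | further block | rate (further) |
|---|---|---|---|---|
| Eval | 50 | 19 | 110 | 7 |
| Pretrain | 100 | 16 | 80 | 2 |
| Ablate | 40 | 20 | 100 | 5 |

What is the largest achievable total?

Rank every tier by rate: Ablate/T1 20 > Eval/T1 19 > Pretrain/T1 16 > Eval/T2 7 > Ablate/T2 5 > Pretrain/T2 2.
Fill Ablate T1 block (40 at 20) — 200 left.
Fill Eval T1 block (50 at 19) — 150 left.
Pretrain T1 at 16: fill all 100 — 50 left.
50 remain; put them into Eval T2 at 7.
Total = 20×40 + 19×50 + 16×100 + 7×50 = 3700.

3700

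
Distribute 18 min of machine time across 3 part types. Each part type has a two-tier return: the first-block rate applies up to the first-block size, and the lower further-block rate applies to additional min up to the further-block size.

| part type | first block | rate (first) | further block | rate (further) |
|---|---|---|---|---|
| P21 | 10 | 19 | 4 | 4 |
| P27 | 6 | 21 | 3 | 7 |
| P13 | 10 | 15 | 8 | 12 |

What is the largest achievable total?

346

Treat each block as its own option and order by rate: P27/first 21 > P21/first 19 > P13/first 15 > P13/second 12 > P27/second 7 > P21/second 4.
P27/first (21): +6 → 12 left.
P21/first (19): +10 → 2 left.
2 remain; put them into P13 first at 15.
Total = 21×6 + 19×10 + 15×2 = 346.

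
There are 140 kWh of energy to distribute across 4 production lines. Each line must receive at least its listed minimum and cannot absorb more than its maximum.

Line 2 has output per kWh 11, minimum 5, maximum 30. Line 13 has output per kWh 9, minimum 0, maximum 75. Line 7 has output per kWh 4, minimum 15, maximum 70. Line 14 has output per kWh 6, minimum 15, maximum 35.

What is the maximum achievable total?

1185

Meeting every minimum uses 5+0+15+15 = 35 kWh, leaving 105.
Rank by output per kWh: Line 2 11 > Line 13 9 > Line 14 6 > Line 7 4.
Line 2 takes 25 more to reach its cap of 30 → 80 left.
Give Line 13 75 more to hit its cap of 75 → 5 left.
Line 14 has room for 20 more but only 5 remain, so it gets 20.
Total = 11×30 + 9×75 + 4×15 + 6×20 = 1185.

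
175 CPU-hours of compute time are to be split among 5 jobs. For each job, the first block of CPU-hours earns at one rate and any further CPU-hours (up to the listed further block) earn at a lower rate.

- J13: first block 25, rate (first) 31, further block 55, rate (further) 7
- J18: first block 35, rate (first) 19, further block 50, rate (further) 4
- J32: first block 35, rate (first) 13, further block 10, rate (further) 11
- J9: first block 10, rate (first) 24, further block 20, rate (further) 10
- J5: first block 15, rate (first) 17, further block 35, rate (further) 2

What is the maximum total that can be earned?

Order all 10 blocks by rate: J13/first 31 > J9/first 24 > J18/first 19 > J5/first 17 > J32/first 13 > J32/second 11 > J9/second 10 > J13/second 7 > J18/second 4 > J5/second 2.
Fill J13 first block (25 at 31) ; 150 left.
Fill J9 first block (10 at 24) ; 140 left.
J18/first (19): +35 ; 105 left.
J5 first at 17: fill all 15 ; 90 left.
J32 first at 13: fill all 35 ; 55 left.
J32/second (11): +10 ; 45 left.
Fill J9 second block (20 at 10) ; 25 left.
25 remain; put them into J13 second at 7.
Total = 31×25 + 24×10 + 19×35 + 17×15 + 13×35 + 11×10 + 10×20 + 7×25 = 2875.

2875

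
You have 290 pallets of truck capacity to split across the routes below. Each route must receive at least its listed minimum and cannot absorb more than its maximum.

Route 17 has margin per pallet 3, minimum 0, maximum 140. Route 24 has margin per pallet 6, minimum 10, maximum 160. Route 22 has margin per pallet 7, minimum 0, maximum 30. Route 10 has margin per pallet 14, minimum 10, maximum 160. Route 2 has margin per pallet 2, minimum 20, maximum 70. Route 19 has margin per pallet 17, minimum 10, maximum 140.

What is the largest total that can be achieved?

4160

Meeting every minimum uses 0+10+0+10+20+10 = 50 pallets, leaving 240.
Rank by margin per pallet: Route 19 17 > Route 10 14 > Route 22 7 > Route 24 6 > Route 17 3 > Route 2 2.
Route 19: +130 to 140 (cap) — 110 left.
Only 110 left; Route 10 takes them to reach 120.
Total = 6×10 + 14×120 + 2×20 + 17×140 = 4160.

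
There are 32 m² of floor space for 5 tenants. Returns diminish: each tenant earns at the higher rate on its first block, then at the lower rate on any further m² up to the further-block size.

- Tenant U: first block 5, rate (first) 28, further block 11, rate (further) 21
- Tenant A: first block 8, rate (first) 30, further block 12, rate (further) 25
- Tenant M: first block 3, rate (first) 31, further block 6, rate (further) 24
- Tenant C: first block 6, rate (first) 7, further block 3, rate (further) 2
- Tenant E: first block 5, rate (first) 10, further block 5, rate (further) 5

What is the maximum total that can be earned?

Treat each block as its own option and order by rate: Tenant M/T1 31 > Tenant A/T1 30 > Tenant U/T1 28 > Tenant A/T2 25 > Tenant M/T2 24 > Tenant U/T2 21 > Tenant E/T1 10 > Tenant C/T1 7 > Tenant E/T2 5 > Tenant C/T2 2.
Fill Tenant M T1 block (3 at 31) — 29 left.
Tenant A/T1 (30): +8 — 21 left.
Tenant U/T1 (28): +5 — 16 left.
Fill Tenant A T2 block (12 at 25) — 4 left.
Tenant M/T2: +4 of 6 at 24; pool empty.
Total = 31×3 + 30×8 + 28×5 + 25×12 + 24×4 = 869.

869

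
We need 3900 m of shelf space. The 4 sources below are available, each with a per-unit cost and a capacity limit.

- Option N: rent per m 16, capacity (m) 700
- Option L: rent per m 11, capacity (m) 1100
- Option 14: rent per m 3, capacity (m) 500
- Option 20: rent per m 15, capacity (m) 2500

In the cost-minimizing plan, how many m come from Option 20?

Cheapest first:
Take 500 from Option 14 at 3 → need 3400 more.
Option L (11): use full 1100 → 2300 m to go.
Option 20 (15): take the remaining 2300 → done.
Option N: unused.

2300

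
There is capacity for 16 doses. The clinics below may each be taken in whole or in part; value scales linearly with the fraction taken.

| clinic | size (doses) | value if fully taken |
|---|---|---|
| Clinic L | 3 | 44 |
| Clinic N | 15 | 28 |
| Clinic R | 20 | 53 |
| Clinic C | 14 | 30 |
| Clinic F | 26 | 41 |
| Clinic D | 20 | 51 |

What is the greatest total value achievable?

Rank by value-to-size ratio: Clinic L 44/3≈14.7, Clinic R 53/20≈2.65, Clinic D 51/20≈2.55, Clinic C 30/14≈2.14, Clinic N 28/15≈1.87, Clinic F 41/26≈1.58.
All 3 doses of Clinic L fit (value 44) ; 13 remain.
Only 13 doses remain; take 13/20 of Clinic R for value 53×13/20 = 34.45.
Total value = 78.45.

78.45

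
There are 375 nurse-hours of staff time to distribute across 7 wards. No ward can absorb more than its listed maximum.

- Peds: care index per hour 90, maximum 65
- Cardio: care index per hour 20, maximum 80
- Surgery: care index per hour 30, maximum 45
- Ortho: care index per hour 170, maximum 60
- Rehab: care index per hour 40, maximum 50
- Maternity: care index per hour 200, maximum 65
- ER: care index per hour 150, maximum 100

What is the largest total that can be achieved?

Rank by care index per hour: Maternity 200 > Ortho 170 > ER 150 > Peds 90 > Rehab 40 > Surgery 30 > Cardio 20.
Maternity: +65 to 65 (cap) — 310 left.
Ortho: +60 to 60 (cap) — 250 left.
Give ER 100 to hit its cap of 100 — 150 left.
Peds: +65 to 65 (cap) — 85 left.
Rehab takes 50 to reach its cap of 50 — 35 left.
Surgery has room for 45 but only 35 remain, so it gets 35.
Total = 90×65 + 30×35 + 170×60 + 40×50 + 200×65 + 150×100 = 47100.

47100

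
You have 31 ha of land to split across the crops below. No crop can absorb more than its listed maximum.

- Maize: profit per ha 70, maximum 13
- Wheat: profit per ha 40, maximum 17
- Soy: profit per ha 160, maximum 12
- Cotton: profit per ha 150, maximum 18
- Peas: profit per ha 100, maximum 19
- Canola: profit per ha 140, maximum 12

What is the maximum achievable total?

4760

Highest profit per ha first: Soy 160 > Cotton 150 > Canola 140 > Peas 100 > Maize 70 > Wheat 40.
Soy: +12 to 12 (cap) — 19 left.
Cotton takes 18 to reach its cap of 18 — 1 left.
Only 1 left; Canola takes them to reach 1.
Total = 160×12 + 150×18 + 140×1 = 4760.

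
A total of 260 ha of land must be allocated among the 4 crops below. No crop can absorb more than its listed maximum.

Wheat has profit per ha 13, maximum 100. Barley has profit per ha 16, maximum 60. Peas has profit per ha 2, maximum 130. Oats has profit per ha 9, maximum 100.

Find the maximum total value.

3160

Highest profit per ha first: Barley 16 > Wheat 13 > Oats 9 > Peas 2.
Barley takes 60 to reach its cap of 60 ; 200 left.
Wheat takes 100 to reach its cap of 100 ; 100 left.
Oats: +100 to 100 (cap) ; 0 left.
Total = 13×100 + 16×60 + 9×100 = 3160.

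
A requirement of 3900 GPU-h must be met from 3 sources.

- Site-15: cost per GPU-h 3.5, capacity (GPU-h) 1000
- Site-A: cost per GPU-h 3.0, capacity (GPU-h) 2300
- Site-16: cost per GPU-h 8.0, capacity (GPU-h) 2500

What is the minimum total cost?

Use sources in increasing cost order.
Site-A (3.0): use full 2300 ; 1600 GPU-h to go.
Site-15 (3.5): use full 1000 ; 600 GPU-h to go.
Site-16 at 8.0: take 600 of its 2500 ; requirement met.
Cost = 2300×3.0 + 1000×3.5 + 600×8.0 = 15200.

15200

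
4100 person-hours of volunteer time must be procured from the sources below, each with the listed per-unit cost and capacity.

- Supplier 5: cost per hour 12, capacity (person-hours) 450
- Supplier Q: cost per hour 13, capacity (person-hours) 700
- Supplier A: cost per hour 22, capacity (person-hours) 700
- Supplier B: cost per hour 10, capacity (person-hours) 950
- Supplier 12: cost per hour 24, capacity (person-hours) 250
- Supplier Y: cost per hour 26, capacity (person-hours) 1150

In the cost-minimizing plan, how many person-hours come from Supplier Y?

1050

Cheapest first:
Supplier B (10): use full 950 — 3150 person-hours to go.
Supplier 5 at 12: take all 450 person-hours — 2700 still needed.
Supplier Q at 13: take all 700 person-hours — 2000 still needed.
Take 700 from Supplier A at 22 — need 1300 more.
Supplier 12 (24): use full 250 — 1050 person-hours to go.
Supplier Y (26): take the remaining 1050 — done.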